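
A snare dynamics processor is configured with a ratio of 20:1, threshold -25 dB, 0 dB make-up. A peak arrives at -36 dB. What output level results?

-36 dB

-36 dB is 11 dB below the -25 dB threshold, so no gain reduction is applied.
Output = input = -36 dB.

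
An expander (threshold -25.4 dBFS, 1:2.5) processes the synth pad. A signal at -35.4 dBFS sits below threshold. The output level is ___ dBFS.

-50.4 dBFS

The input is 10 dB below the -25.4 dBFS threshold.
A 1:2.5 expander multiplies undershoot by 2.5: 10 × 2.5 = 25 dB below threshold.
Output = -25.4 − 25 = -50.4 dBFS.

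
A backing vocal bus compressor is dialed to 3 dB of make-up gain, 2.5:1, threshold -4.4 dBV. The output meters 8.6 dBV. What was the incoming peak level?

Remove make-up: 8.6 − 3 = 5.6 dBV.
Post-compression overshoot = 5.6 − (-4.4) = 10 dB.
Input overshoot = R × output overshoot = 25 dB → input = -4.4 + 25 = 20.6 dBV.

20.6 dBV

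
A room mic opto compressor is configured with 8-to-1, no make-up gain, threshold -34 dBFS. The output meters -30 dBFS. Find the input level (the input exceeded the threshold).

-2 dBFS

Post-compression overshoot = -30 − (-34) = 4 dB.
Before 8:1 compression the overshoot was 4 × 8 = 32 dB, so input = -34 + 32 = -2 dBFS.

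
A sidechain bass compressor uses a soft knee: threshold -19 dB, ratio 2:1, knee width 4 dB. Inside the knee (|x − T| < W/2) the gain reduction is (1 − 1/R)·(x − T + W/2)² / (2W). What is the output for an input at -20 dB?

x − T + W/2 = -20 − (-19) + 2 = 1.
GR = (1 − 1/2) × 1² / 8 = 0.5 × 1 / 8 = 0.0625 dB.
Output = -20 − 0.0625 = -20.0625 dB.

-20.0625 dB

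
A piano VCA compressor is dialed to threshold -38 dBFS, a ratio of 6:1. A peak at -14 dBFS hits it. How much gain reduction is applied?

20 dB

Overshoot = -14 − (-38) = 24 dB.
A 6:1 ratio leaves 4 dB of that excess.
Gain reduction = 24 − 4 = 20 dB.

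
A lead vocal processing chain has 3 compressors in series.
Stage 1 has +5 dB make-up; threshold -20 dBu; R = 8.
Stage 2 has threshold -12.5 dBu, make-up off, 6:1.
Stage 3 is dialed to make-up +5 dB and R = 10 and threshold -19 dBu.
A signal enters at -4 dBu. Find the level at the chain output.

Stage 1: -4 dBu is 16 dB over -20 dBu; at 8:1 that becomes 2 dB over, giving -18 dBu; +5 dB make-up → -13 dBu.
Stage 2: below threshold (-13 ≤ -12.5); passes unchanged; output -13 dBu.
Stage 3: 6 dB above -19 dBu, reduced 10:1 to 0.6 dB above → -18.4 dBu; +5 dB make-up → -13.4 dBu.

-13.4 dBu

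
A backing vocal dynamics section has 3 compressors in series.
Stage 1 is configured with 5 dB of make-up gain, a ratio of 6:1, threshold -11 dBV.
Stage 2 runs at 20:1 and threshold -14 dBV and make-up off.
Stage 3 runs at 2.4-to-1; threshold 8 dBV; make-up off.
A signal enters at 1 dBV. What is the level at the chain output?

-13.5 dBV

Stage 1: overshoot 12 dB → 12/6 = 2 dB → -9 dBV; +5 dB make-up → -4 dBV.
Stage 2: 10 dB above -14 dBV, reduced 20:1 to 0.5 dB above → -13.5 dBV.
Stage 3: -13.5 dBV is at or below the 8 dBV threshold — no compression; output -13.5 dBV.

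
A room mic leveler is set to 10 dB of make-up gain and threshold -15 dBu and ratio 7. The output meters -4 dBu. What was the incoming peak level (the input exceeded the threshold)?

Before make-up, the level was -4 − 10 = -14 dBu.
Post-compression overshoot = -14 − (-15) = 1 dB.
Undo the ratio: input overshoot = 1 × 7 = 7 dB, giving input = -8 dBu.

-8 dBu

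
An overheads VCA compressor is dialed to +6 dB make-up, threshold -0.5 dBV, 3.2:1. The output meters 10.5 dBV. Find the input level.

15.5 dBV

Stripping the +6 dB make-up gives 4.5 dBV at the gain stage.
Post-compression overshoot = 4.5 − (-0.5) = 5 dB.
Undo the ratio: input overshoot = 5 × 3.2 = 16 dB, giving input = 15.5 dBV.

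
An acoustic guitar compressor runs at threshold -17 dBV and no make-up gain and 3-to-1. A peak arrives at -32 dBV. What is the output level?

-32 dBV is 15 dB below the -17 dBV threshold, so no gain reduction is applied.
Output = input = -32 dBV.

-32 dBV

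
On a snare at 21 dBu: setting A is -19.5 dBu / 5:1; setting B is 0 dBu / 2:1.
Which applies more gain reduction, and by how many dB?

A: overshoot 40.5 dB → output overshoot 8.1 dB → GR 32.4 dB.
B: overshoot 21 dB → output overshoot 10.5 dB → GR 10.5 dB.
Difference: 21.9 dB in favour of A.

A, by 21.9 dB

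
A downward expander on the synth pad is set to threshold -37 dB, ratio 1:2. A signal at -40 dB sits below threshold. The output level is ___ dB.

-43 dB

Undershoot = (-37) − (-40) = 3 dB.
At 1:2, that expands to 6 dB under threshold.
Output = -37 − 6 = -43 dB.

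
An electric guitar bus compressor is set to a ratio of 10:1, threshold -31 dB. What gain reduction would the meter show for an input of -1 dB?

-1 dB exceeds the threshold by 30 dB.
At 10:1, output sits 30/10 = 3 dB above threshold.
GR = overshoot in − overshoot out = 30 − 3 = 27 dB.

27 dB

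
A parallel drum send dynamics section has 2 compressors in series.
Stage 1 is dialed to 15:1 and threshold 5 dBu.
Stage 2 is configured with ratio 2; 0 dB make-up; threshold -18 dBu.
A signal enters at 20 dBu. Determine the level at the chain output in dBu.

-6 dBu

Stage 1: 15 dB above 5 dBu, reduced 15:1 to 1 dB above → 6 dBu.
Stage 2: 24 dB above -18 dBu, reduced 2:1 to 12 dB above → -6 dBu.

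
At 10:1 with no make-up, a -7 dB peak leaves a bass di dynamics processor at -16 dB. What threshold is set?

Gain reduction = -7 − (-16) = 9 dB; output overshoot = GR / (R − 1) = 9 / 9 = 1 dB.
Threshold = output − output overshoot = -16 − 1 = -17 dB.

-17 dB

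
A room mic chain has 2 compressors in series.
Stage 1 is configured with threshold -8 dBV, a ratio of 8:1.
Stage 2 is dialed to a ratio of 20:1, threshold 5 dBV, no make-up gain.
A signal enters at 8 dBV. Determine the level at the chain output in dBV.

-6 dBV

Stage 1: 8 dBV is 16 dB over -8 dBV; at 8:1 that becomes 2 dB over, giving -6 dBV.
Stage 2: -6 dBV is at or below the 5 dBV threshold — no compression; output -6 dBV.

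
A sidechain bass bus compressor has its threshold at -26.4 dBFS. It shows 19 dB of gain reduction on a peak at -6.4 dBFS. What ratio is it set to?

20:1

Input overshoot = -6.4 − (-26.4) = 20 dB.
Output overshoot = 20 − 19 = 1 dB.
Ratio = input overshoot / output overshoot = 20 / 1 = 20.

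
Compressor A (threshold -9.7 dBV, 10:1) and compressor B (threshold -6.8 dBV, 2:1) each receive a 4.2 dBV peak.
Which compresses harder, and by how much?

A, by 7.01 dB

A: GR = 13.9 − 13.9/10 = 12.51 dB.
B: GR = 11 − 11/2 = 5.5 dB.
A applies 7.01 dB more gain reduction.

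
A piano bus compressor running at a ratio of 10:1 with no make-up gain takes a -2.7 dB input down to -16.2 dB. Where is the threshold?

Gain reduction = -2.7 − (-16.2) = 13.5 dB; output overshoot = GR / (R − 1) = 13.5 / 9 = 1.5 dB.
Threshold = output − output overshoot = -16.2 − 1.5 = -17.7 dB.

-17.7 dB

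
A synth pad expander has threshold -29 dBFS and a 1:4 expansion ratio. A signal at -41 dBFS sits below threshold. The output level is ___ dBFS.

-77 dBFS

The input is 12 dB below the -29 dBFS threshold.
A 1:4 expander multiplies undershoot by 4: 12 × 4 = 48 dB below threshold.
Output = -29 − 48 = -77 dBFS.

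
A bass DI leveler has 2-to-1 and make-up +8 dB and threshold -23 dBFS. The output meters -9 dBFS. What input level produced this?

Remove make-up: -9 − 8 = -17 dBFS.
Post-compression overshoot = -17 − (-23) = 6 dB.
Before 2:1 compression the overshoot was 6 × 2 = 12 dB, so input = -23 + 12 = -11 dBFS.

-11 dBFS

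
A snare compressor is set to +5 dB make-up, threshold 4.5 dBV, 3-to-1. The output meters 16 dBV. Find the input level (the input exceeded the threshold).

Remove make-up: 16 − 5 = 11 dBV.
The compressed level sits 11 − 4.5 = 6.5 dB over threshold.
Input overshoot = R × output overshoot = 19.5 dB → input = 4.5 + 19.5 = 24 dBV.

24 dBV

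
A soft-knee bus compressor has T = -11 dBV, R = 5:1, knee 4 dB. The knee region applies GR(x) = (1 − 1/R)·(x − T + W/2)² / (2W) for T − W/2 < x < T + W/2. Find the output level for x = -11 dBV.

-11.4 dBV

x − T + W/2 = -11 − (-11) + 2 = 2.
GR = (1 − 1/5) × 2² / 8 = 0.8 × 4 / 8 = 0.4 dB.
Output = -11 − 0.4 = -11.4 dBV.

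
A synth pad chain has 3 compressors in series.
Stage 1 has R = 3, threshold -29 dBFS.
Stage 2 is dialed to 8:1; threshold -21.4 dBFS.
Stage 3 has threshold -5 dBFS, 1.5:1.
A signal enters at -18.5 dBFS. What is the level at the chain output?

Stage 1: 10.5 dB above -29 dBFS, reduced 3:1 to 3.5 dB above → -25.5 dBFS.
Stage 2: -25.5 dBFS ≤ -21.4 dBFS, so stage 2 doesn't engage; output -25.5 dBFS.
Stage 3: -25.5 dBFS ≤ -5 dBFS, so stage 3 doesn't engage; output -25.5 dBFS.

-25.5 dBFS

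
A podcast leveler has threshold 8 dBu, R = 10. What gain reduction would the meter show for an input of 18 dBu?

9 dB

18 dBu exceeds the threshold by 10 dB.
A 10:1 ratio leaves 1 dB of that excess.
So the signal is attenuated by 10 − 1 = 9 dB.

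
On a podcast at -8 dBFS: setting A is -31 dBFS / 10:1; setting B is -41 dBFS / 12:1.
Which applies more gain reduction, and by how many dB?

B, by 9.55 dB

A: GR = 23 − 23/10 = 20.7 dB.
B: GR = 33 − 33/12 = 30.25 dB.
B applies 9.55 dB more gain reduction.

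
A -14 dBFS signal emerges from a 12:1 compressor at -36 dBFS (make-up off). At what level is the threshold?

Gain reduction = -14 − (-36) = 22 dB; output overshoot = GR / (R − 1) = 22 / 11 = 2 dB.
Threshold = output − output overshoot = -36 − 2 = -38 dBFS.

-38 dBFS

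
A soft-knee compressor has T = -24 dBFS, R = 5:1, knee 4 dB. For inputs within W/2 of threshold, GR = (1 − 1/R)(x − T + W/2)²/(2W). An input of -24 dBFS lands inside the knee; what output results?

x − T + W/2 = -24 − (-24) + 2 = 2.
GR = (1 − 1/5) × 2² / 8 = 0.8 × 4 / 8 = 0.4 dB.
Output = -24 − 0.4 = -24.4 dBFS.

-24.4 dBFS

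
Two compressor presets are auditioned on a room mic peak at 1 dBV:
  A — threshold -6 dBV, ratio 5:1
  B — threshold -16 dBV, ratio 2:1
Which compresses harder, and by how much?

A: overshoot 7 dB → output overshoot 1.4 dB → GR 5.6 dB.
B: overshoot 17 dB → output overshoot 8.5 dB → GR 8.5 dB.
B applies 2.9 dB more gain reduction.

B, by 2.9 dB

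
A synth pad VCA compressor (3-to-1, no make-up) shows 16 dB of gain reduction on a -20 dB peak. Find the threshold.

-44 dB

Let T be the threshold. Output overshoot = (input overshoot)/R, so -36 − T = (-20 − T)/3.
3·(-36 − T) = -20 − T → 2·T = -108 − (-20) = -88.
T = -88/2 = -44 dB.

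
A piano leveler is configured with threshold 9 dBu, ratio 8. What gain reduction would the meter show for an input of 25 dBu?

25 dBu exceeds the threshold by 16 dB.
At 8:1, output sits 16/8 = 2 dB above threshold.
Gain reduction = 16 − 2 = 14 dB.

14 dB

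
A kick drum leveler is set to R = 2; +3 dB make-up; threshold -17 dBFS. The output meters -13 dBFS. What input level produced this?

Stripping the +3 dB make-up gives -16 dBFS at the gain stage.
Post-compression overshoot = -16 − (-17) = 1 dB.
Input overshoot = R × output overshoot = 2 dB → input = -17 + 2 = -15 dBFS.

-15 dBFS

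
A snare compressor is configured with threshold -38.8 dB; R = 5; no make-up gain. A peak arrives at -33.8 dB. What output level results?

-33.8 dB sits 5 dB over threshold.
5:1 compression reduces that to 5/5 = 1 dB over.
So the level is -38.8 + 1 = -37.8 dB.

-37.8 dB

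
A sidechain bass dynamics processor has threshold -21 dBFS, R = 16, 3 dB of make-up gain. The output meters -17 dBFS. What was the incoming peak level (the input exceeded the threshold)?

-5 dBFS

Remove make-up: -17 − 3 = -20 dBFS.
That's 1 dB above the -21 dBFS threshold.
Undo the ratio: input overshoot = 1 × 16 = 16 dB, giving input = -5 dBFS.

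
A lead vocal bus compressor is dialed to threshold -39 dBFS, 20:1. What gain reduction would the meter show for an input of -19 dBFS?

19 dB

-19 dBFS exceeds the threshold by 20 dB.
After 20:1 compression the overshoot becomes 20/20 = 1 dB.
GR = overshoot in − overshoot out = 20 − 1 = 19 dB.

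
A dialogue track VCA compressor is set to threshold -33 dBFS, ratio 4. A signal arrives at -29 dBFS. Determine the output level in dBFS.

The input is 4 dB above the -33 dBFS threshold.
The 4 dB excess becomes 1 dB after 4:1 reduction.
Output = -33 + 1 = -32 dBFS.

-32 dBFS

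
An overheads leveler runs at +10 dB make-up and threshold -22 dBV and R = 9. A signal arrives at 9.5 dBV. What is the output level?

The input is 31.5 dB above the -22 dBV threshold.
The 31.5 dB excess becomes 3.5 dB after 9:1 reduction.
That puts the output at -18.5 dBV; make-up adds 10 dB, giving -8.5 dBV.

-8.5 dBV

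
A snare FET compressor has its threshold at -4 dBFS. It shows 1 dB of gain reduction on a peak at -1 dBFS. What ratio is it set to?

1.5:1

Input overshoot = -1 − (-4) = 3 dB.
Output overshoot = 3 − 1 = 2 dB.
Ratio = input overshoot / output overshoot = 3 / 2 = 1.5.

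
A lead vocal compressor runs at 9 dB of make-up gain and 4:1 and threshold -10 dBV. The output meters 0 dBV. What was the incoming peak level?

-6 dBV

Remove make-up: 0 − 9 = -9 dBV.
The compressed level sits -9 − (-10) = 1 dB over threshold.
Undo the ratio: input overshoot = 1 × 4 = 4 dB, giving input = -6 dBV.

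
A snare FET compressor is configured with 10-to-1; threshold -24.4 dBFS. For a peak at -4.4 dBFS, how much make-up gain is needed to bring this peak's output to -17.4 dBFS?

5 dB

Without make-up, output = threshold + overshoot/10 = -24.4 + 2 = -22.4 dBFS.
Gap to target: 5 dB.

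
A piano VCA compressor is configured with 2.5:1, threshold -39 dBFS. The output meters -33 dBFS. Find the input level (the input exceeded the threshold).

The compressed level sits -33 − (-39) = 6 dB over threshold.
Undo the ratio: input overshoot = 6 × 2.5 = 15 dB, giving input = -24 dBFS.

-24 dBFS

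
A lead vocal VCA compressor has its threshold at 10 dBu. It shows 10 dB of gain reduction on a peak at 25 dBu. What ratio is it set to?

3:1

Input overshoot = 25 − 10 = 15 dB.
Output overshoot = 15 − 10 = 5 dB.
Ratio = input overshoot / output overshoot = 15 / 5 = 3.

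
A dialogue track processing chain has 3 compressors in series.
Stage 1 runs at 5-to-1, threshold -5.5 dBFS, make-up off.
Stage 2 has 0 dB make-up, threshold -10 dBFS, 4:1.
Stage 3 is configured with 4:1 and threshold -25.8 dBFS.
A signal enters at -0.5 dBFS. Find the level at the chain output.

Stage 1: -0.5 dBFS is 5 dB over -5.5 dBFS; at 5:1 that becomes 1 dB over, giving -4.5 dBFS.
Stage 2: overshoot 5.5 dB → 5.5/4 = 1.375 dB → -8.625 dBFS.
Stage 3: overshoot 17.175 dB → 17.175/4 = 4.29375 dB → -21.50625 dBFS.

-21.50625 dBFS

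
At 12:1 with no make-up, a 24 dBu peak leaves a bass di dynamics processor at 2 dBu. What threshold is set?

0 dBu

Input is 24 dB above T (since output overshoot × R = input overshoot: (2 − T)·12 = 24 − T gives T = 0 dBu).
Check: 0 + (24 − 0)/12 = 0 + 2 = 2 dBu. ✓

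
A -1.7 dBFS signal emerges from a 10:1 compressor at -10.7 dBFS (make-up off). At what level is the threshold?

Let T be the threshold. Output overshoot = (input overshoot)/R, so -10.7 − T = (-1.7 − T)/10.
10·(-10.7 − T) = -1.7 − T → 9·T = -107 − (-1.7) = -105.3.
T = -105.3/9 = -11.7 dBFS.

-11.7 dBFS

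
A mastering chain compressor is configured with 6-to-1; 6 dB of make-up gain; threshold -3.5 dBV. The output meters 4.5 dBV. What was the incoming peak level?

8.5 dBV

Before make-up, the level was 4.5 − 6 = -1.5 dBV.
That's 2 dB above the -3.5 dBV threshold.
Undo the ratio: input overshoot = 2 × 6 = 12 dB, giving input = 8.5 dBV.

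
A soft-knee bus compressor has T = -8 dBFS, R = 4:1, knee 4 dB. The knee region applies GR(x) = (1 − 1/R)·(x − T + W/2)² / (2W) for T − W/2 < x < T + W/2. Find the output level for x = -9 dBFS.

x − T + W/2 = -9 − (-8) + 2 = 1.
GR = (1 − 1/4) × 1² / 8 = 0.75 × 1 / 8 = 0.09375 dB.
Output = -9 − 0.09375 = -9.09375 dBFS.

-9.09375 dBFS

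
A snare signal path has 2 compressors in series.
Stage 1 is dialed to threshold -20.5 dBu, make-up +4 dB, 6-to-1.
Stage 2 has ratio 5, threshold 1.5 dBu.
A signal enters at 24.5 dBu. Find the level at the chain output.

-9 dBu

Stage 1: overshoot 45 dB → 45/6 = 7.5 dB → -13 dBu; +4 dB make-up → -9 dBu.
Stage 2: -9 dBu is at or below the 1.5 dBu threshold — no compression; output -9 dBu.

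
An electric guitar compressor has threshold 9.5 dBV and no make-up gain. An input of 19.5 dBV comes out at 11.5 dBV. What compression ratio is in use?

Input overshoot = 19.5 − 9.5 = 10 dB; output overshoot = 11.5 − 9.5 = 2 dB.
Ratio = 10 / 2 = 5.

5:1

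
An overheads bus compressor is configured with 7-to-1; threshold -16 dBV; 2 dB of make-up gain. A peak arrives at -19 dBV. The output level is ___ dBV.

-19 dBV is 3 dB below the -16 dBV threshold, so no gain reduction is applied.
Make-up gain adds 2 dB: -19 + 2 = -17 dBV.

-17 dBV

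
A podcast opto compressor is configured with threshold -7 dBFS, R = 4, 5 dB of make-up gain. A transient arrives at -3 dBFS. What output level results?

-3 dBFS sits 4 dB over threshold.
At 4:1 the overshoot is divided by 4, leaving 1 dB above threshold.
So the level is -7 + 1 = -6 dBFS; make-up adds 5 dB, giving -1 dBFS.

-1 dBFS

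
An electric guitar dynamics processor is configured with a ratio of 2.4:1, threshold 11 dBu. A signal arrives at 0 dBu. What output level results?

0 dBu

0 dBu is 11 dB below the 11 dBu threshold, so no gain reduction is applied.
Output = input = 0 dBu.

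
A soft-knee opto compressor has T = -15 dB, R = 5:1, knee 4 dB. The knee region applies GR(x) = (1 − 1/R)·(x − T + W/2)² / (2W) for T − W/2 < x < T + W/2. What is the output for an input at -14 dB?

x − T + W/2 = -14 − (-15) + 2 = 3.
GR = (1 − 1/5) × 3² / 8 = 0.8 × 9 / 8 = 0.9 dB.
Output = -14 − 0.9 = -14.9 dB.

-14.9 dB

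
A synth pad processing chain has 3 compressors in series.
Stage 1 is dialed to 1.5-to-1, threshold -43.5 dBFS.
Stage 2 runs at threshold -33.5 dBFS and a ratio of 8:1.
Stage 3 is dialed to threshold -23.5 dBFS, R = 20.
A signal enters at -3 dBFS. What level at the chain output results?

Stage 1: overshoot 40.5 dB → 40.5/1.5 = 27 dB → -16.5 dBFS.
Stage 2: -16.5 dBFS is 17 dB over -33.5 dBFS; at 8:1 that becomes 2.125 dB over, giving -31.375 dBFS.
Stage 3: below threshold (-31.375 ≤ -23.5); passes unchanged; output -31.375 dBFS.

-31.375 dBFS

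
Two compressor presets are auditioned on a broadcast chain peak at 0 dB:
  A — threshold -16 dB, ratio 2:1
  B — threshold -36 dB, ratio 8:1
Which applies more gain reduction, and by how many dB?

A: 16 dB over, compressed to 8 dB over, so 8 dB of GR.
B: 36 dB over, compressed to 4.5 dB over, so 31.5 dB of GR.
B applies 23.5 dB more gain reduction.

B, by 23.5 dB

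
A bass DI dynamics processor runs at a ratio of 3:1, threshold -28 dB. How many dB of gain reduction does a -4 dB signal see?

The signal is 24 dB above threshold.
A 3:1 ratio leaves 8 dB of that excess.
So the signal is attenuated by 24 − 8 = 16 dB.

16 dB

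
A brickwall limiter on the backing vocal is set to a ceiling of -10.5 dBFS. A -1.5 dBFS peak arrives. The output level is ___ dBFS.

-10.5 dBFS

At ∞:1, everything above -10.5 dBFS is held at the ceiling.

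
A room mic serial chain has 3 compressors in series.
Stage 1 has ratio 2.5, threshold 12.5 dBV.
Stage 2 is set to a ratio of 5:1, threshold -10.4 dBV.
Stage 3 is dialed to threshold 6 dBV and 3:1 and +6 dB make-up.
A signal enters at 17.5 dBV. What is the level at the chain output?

0.58 dBV

Stage 1: 17.5 dBV is 5 dB over 12.5 dBV; at 2.5:1 that becomes 2 dB over, giving 14.5 dBV.
Stage 2: overshoot 24.9 dB → 24.9/5 = 4.98 dB → -5.42 dBV.
Stage 3: below threshold (-5.42 ≤ 6); passes unchanged; make-up brings it to 0.58 dBV.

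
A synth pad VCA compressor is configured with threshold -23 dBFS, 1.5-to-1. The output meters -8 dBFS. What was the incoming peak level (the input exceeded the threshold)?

-0.5 dBFS

Post-compression overshoot = -8 − (-23) = 15 dB.
Input overshoot = R × output overshoot = 22.5 dB → input = -23 + 22.5 = -0.5 dBFS.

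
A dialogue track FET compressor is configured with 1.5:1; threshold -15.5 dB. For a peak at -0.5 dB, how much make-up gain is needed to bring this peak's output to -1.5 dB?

4 dB

Without make-up, output = threshold + overshoot/1.5 = -15.5 + 10 = -5.5 dB.
Gap to target: 4 dB.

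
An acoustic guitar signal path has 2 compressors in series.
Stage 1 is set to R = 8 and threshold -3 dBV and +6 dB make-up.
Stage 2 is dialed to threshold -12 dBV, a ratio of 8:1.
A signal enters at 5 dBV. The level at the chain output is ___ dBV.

-10 dBV

Stage 1: 5 dBV is 8 dB over -3 dBV; at 8:1 that becomes 1 dB over, giving -2 dBV; +6 dB make-up → 4 dBV.
Stage 2: overshoot 16 dB → 16/8 = 2 dB → -10 dBV.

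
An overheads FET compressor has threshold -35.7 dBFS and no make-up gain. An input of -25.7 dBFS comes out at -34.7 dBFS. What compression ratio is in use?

Input overshoot = -25.7 − (-35.7) = 10 dB; output overshoot = -34.7 − (-35.7) = 1 dB.
Ratio = 10 / 1 = 10.

10:1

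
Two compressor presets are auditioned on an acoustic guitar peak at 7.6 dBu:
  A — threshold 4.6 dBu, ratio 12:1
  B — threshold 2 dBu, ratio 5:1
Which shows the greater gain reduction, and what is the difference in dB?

A: GR = 3 − 3/12 = 2.75 dB.
B: GR = 5.6 − 5.6/5 = 4.48 dB.
B reduces 1.73 dB more.

B, by 1.73 dB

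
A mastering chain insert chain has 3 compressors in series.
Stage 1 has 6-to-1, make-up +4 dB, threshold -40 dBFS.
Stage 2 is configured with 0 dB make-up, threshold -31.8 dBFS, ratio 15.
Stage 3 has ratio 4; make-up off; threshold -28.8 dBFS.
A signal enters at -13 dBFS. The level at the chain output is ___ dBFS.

-31.78 dBFS

Stage 1: -13 dBFS is 27 dB over -40 dBFS; at 6:1 that becomes 4.5 dB over, giving -35.5 dBFS; +4 dB make-up → -31.5 dBFS.
Stage 2: 0.3 dB above -31.8 dBFS, reduced 15:1 to 0.02 dB above → -31.78 dBFS.
Stage 3: below threshold (-31.78 ≤ -28.8); passes unchanged; output -31.78 dBFS.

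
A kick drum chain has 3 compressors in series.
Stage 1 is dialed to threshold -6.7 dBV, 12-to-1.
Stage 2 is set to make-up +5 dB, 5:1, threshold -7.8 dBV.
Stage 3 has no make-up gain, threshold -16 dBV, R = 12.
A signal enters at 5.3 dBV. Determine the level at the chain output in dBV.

Stage 1: 12 dB above -6.7 dBV, reduced 12:1 to 1 dB above → -5.7 dBV.
Stage 2: -5.7 dBV is 2.1 dB over -7.8 dBV; at 5:1 that becomes 0.42 dB over, giving -7.38 dBV; +5 dB make-up → -2.38 dBV.
Stage 3: -2.38 dBV is 13.62 dB over -16 dBV; at 12:1 that becomes 1.135 dB over, giving -14.865 dBV.

-14.865 dBV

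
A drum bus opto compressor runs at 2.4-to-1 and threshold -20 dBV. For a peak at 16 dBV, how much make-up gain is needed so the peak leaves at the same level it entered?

Without make-up, output = threshold + overshoot/2.4 = -20 + 15 = -5 dBV.
Gap to target: 21 dB.

21 dB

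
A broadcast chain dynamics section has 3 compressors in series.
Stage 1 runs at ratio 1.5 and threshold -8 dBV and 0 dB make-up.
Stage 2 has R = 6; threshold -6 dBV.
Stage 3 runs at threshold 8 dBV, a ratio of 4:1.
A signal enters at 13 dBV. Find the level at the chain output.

-4 dBV

Stage 1: 21 dB above -8 dBV, reduced 1.5:1 to 14 dB above → 6 dBV.
Stage 2: 12 dB above -6 dBV, reduced 6:1 to 2 dB above → -4 dBV.
Stage 3: -4 dBV is at or below the 8 dBV threshold — no compression; output -4 dBV.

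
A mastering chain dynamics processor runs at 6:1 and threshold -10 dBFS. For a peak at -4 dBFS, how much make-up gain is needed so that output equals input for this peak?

Overshoot 6 dB → 6/6 = 1 dB after compression, so the compressed level is -10 + 1 = -9 dBFS.
Make-up = target − compressed = -4 − (-9) = 5 dB.

5 dB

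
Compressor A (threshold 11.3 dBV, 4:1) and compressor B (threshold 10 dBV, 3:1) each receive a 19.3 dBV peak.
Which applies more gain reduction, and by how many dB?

B, by 0.2 dB

A: overshoot 8 dB → output overshoot 2 dB → GR 6 dB.
B: overshoot 9.3 dB → output overshoot 3.1 dB → GR 6.2 dB.
B applies 0.2 dB more gain reduction.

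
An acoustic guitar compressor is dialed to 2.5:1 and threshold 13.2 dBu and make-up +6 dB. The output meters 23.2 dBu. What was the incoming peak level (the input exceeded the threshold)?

Stripping the +6 dB make-up gives 17.2 dBu at the gain stage.
The compressed level sits 17.2 − 13.2 = 4 dB over threshold.
Undo the ratio: input overshoot = 4 × 2.5 = 10 dB, giving input = 23.2 dBu.

23.2 dBu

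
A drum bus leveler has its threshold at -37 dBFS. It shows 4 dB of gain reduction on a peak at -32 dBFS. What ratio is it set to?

5:1

Input overshoot = -32 − (-37) = 5 dB.
Output overshoot = 5 − 4 = 1 dB.
Ratio = input overshoot / output overshoot = 5 / 1 = 5.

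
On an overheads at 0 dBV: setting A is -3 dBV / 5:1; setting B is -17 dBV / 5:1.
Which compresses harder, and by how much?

B, by 11.2 dB

A: GR = 3 − 3/5 = 2.4 dB.
B: GR = 17 − 17/5 = 13.6 dB.
Difference: 11.2 dB in favour of B.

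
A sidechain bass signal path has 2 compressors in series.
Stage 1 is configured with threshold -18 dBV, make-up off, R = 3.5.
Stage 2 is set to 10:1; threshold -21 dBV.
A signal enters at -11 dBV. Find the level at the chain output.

-20.5 dBV

Stage 1: 7 dB above -18 dBV, reduced 3.5:1 to 2 dB above → -16 dBV.
Stage 2: -16 dBV is 5 dB over -21 dBV; at 10:1 that becomes 0.5 dB over, giving -20.5 dBV.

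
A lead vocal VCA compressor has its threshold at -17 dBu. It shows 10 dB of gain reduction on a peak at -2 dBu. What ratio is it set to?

3:1

Input overshoot = -2 − (-17) = 15 dB.
Output overshoot = 15 − 10 = 5 dB.
Ratio = input overshoot / output overshoot = 15 / 5 = 3.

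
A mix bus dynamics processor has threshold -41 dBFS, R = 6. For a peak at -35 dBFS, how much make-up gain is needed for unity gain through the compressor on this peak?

5 dB

Without make-up, output = threshold + overshoot/6 = -41 + 1 = -40 dBFS.
Gap to target: 5 dB.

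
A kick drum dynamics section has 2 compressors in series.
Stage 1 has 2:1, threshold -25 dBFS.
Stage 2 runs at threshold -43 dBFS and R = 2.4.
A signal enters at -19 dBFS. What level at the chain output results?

Stage 1: 6 dB above -25 dBFS, reduced 2:1 to 3 dB above → -22 dBFS.
Stage 2: -22 dBFS is 21 dB over -43 dBFS; at 2.4:1 that becomes 8.75 dB over, giving -34.25 dBFS.

-34.25 dBFS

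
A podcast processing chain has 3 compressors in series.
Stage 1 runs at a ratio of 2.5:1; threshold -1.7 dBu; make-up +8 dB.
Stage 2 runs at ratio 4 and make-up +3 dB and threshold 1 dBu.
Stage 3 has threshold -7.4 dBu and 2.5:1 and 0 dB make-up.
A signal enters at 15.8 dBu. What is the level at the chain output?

Stage 1: 15.8 dBu is 17.5 dB over -1.7 dBu; at 2.5:1 that becomes 7 dB over, giving 5.3 dBu; +8 dB make-up → 13.3 dBu.
Stage 2: overshoot 12.3 dB → 12.3/4 = 3.075 dB → 4.075 dBu; +3 dB make-up → 7.075 dBu.
Stage 3: 7.075 dBu is 14.475 dB over -7.4 dBu; at 2.5:1 that becomes 5.79 dB over, giving -1.61 dBu.

-1.61 dBu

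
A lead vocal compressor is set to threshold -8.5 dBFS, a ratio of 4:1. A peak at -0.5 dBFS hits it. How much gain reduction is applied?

6 dB

The signal is 8 dB above threshold.
After 4:1 compression the overshoot becomes 8/4 = 2 dB.
So the signal is attenuated by 8 − 2 = 6 dB.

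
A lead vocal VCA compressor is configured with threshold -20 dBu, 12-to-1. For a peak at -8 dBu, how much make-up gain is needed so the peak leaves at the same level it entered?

11 dB

Overshoot 12 dB → 12/12 = 1 dB after compression, so the compressed level is -20 + 1 = -19 dBu.
Make-up = target − compressed = -8 − (-19) = 11 dB.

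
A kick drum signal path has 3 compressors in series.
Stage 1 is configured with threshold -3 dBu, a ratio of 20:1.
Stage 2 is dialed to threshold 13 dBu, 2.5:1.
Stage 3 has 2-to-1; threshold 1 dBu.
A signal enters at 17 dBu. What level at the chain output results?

-2 dBu

Stage 1: overshoot 20 dB → 20/20 = 1 dB → -2 dBu.
Stage 2: below threshold (-2 ≤ 13); passes unchanged; output -2 dBu.
Stage 3: below threshold (-2 ≤ 1); passes unchanged; output -2 dBu.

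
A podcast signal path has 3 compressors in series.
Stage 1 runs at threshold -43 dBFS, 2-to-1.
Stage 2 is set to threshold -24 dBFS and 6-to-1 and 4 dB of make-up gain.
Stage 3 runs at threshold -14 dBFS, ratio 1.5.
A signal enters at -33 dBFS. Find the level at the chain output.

Stage 1: -33 dBFS is 10 dB over -43 dBFS; at 2:1 that becomes 5 dB over, giving -38 dBFS.
Stage 2: below threshold (-38 ≤ -24); passes unchanged; make-up brings it to -34 dBFS.
Stage 3: -34 dBFS ≤ -14 dBFS, so stage 3 doesn't engage; output -34 dBFS.

-34 dBFS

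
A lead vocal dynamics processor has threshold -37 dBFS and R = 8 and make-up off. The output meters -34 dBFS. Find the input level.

-13 dBFS

Post-compression overshoot = -34 − (-37) = 3 dB.
Before 8:1 compression the overshoot was 3 × 8 = 24 dB, so input = -37 + 24 = -13 dBFS.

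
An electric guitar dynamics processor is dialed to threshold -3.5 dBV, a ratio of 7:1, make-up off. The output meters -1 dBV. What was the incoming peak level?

Post-compression overshoot = -1 − (-3.5) = 2.5 dB.
Before 7:1 compression the overshoot was 2.5 × 7 = 17.5 dB, so input = -3.5 + 17.5 = 14 dBV.

14 dBV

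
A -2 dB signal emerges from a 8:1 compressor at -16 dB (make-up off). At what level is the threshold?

Gain reduction = -2 − (-16) = 14 dB; output overshoot = GR / (R − 1) = 14 / 7 = 2 dB.
Threshold = output − output overshoot = -16 − 2 = -18 dB.

-18 dB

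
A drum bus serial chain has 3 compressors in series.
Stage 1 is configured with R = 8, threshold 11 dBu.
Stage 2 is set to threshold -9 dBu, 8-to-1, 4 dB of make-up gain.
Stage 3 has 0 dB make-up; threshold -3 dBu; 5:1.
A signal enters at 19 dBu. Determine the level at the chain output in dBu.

-2.875 dBu

Stage 1: 8 dB above 11 dBu, reduced 8:1 to 1 dB above → 12 dBu.
Stage 2: overshoot 21 dB → 21/8 = 2.625 dB → -6.375 dBu; +4 dB make-up → -2.375 dBu.
Stage 3: overshoot 0.625 dB → 0.625/5 = 0.125 dB → -2.875 dBu.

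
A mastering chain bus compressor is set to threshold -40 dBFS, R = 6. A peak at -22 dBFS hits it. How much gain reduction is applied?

Overshoot = -22 − (-40) = 18 dB.
A 6:1 ratio leaves 3 dB of that excess.
So the signal is attenuated by 18 − 3 = 15 dB.

15 dB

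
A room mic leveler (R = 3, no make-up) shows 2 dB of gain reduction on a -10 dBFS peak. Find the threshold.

Input is 3 dB above T (since output overshoot × R = input overshoot: (-12 − T)·3 = -10 − T gives T = -13 dBFS).
Check: -13 + (-10 − (-13))/3 = -13 + 1 = -12 dBFS. ✓

-13 dBFS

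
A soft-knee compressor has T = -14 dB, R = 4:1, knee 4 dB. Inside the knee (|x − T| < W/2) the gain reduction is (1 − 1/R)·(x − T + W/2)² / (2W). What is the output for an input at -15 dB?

x − T + W/2 = -15 − (-14) + 2 = 1.
GR = (1 − 1/4) × 1² / 8 = 0.75 × 1 / 8 = 0.09375 dB.
Output = -15 − 0.09375 = -15.09375 dB.

-15.09375 dB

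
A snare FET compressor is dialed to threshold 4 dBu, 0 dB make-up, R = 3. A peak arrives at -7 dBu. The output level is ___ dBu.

-7 dBu is 11 dB below the 4 dBu threshold, so no gain reduction is applied.
Output = input = -7 dBu.

-7 dBu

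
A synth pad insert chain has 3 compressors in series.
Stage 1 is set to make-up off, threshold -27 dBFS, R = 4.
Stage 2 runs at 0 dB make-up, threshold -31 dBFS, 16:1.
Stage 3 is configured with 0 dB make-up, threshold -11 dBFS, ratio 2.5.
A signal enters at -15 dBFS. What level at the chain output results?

Stage 1: overshoot 12 dB → 12/4 = 3 dB → -24 dBFS.
Stage 2: -24 dBFS is 7 dB over -31 dBFS; at 16:1 that becomes 0.4375 dB over, giving -30.5625 dBFS.
Stage 3: -30.5625 dBFS is at or below the -11 dBFS threshold — no compression; output -30.5625 dBFS.

-30.5625 dBFS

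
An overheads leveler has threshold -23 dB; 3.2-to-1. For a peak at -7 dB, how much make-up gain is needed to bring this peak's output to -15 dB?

3 dB

Without make-up, output = threshold + overshoot/3.2 = -23 + 5 = -18 dB.
Gap to target: 3 dB.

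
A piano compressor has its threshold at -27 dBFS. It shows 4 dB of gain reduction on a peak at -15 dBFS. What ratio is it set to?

1.5:1

Input overshoot = -15 − (-27) = 12 dB.
Output overshoot = 12 − 4 = 8 dB.
Ratio = input overshoot / output overshoot = 12 / 8 = 1.5.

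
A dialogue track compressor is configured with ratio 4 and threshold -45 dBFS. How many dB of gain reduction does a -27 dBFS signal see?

13.5 dB

-27 dBFS exceeds the threshold by 18 dB.
A 4:1 ratio leaves 4.5 dB of that excess.
GR = overshoot in − overshoot out = 18 − 4.5 = 13.5 dB.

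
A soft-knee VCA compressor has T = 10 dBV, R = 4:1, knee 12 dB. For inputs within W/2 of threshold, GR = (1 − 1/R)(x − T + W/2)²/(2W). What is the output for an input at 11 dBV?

x − T + W/2 = 11 − 10 + 6 = 7.
GR = (1 − 1/4) × 7² / 24 = 0.75 × 49 / 24 = 1.53125 dB.
Output = 11 − 1.53125 = 9.46875 dBV.

9.46875 dBV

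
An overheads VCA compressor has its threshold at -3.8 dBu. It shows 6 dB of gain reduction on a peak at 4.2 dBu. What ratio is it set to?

Input overshoot = 4.2 − (-3.8) = 8 dB.
Output overshoot = 8 − 6 = 2 dB.
Ratio = input overshoot / output overshoot = 8 / 2 = 4.

4:1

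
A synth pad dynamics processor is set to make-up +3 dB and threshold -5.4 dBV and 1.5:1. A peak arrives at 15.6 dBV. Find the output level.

11.6 dBV

Overshoot: 15.6 − (-5.4) = 21 dB.
1.5:1 compression reduces that to 21/1.5 = 14 dB over.
That puts the output at 8.6 dBV; make-up adds 3 dB, giving 11.6 dBV.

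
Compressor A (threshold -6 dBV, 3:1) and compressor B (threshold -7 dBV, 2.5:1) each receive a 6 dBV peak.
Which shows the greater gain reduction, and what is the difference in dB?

A, by 0.2 dB

A: overshoot 12 dB → output overshoot 4 dB → GR 8 dB.
B: overshoot 13 dB → output overshoot 5.2 dB → GR 7.8 dB.
Difference: 0.2 dB in favour of A.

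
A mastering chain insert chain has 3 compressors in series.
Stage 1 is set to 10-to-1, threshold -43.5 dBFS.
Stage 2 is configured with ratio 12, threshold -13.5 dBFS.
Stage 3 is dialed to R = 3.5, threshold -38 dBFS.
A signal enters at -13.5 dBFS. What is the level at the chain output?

Stage 1: overshoot 30 dB → 30/10 = 3 dB → -40.5 dBFS.
Stage 2: -40.5 dBFS is at or below the -13.5 dBFS threshold — no compression; output -40.5 dBFS.
Stage 3: -40.5 dBFS is at or below the -38 dBFS threshold — no compression; output -40.5 dBFS.

-40.5 dBFS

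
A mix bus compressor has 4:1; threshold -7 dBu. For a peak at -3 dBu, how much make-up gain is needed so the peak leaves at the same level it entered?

3 dB

Without make-up, output = threshold + overshoot/4 = -7 + 1 = -6 dBu.
Gap to target: 3 dB.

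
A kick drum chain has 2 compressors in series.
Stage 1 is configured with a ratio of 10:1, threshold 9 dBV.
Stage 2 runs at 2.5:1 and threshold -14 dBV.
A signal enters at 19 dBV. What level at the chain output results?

-4.4 dBV

Stage 1: 10 dB above 9 dBV, reduced 10:1 to 1 dB above → 10 dBV.
Stage 2: 10 dBV is 24 dB over -14 dBV; at 2.5:1 that becomes 9.6 dB over, giving -4.4 dBV.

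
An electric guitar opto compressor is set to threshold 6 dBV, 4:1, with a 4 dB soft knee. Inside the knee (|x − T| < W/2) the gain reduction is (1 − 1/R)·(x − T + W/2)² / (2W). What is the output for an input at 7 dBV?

x − T + W/2 = 7 − 6 + 2 = 3.
GR = (1 − 1/4) × 3² / 8 = 0.75 × 9 / 8 = 0.84375 dB.
Output = 7 − 0.84375 = 6.15625 dBV.

6.15625 dBV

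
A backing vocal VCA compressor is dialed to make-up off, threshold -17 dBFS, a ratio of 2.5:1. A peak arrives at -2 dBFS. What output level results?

-11 dBFS

-2 dBFS sits 15 dB over threshold.
2.5:1 compression reduces that to 15/2.5 = 6 dB over.
Output = -17 + 6 = -11 dBFS.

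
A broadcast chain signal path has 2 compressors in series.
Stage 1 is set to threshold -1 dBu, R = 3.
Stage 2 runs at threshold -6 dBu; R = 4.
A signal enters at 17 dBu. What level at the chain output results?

Stage 1: overshoot 18 dB → 18/3 = 6 dB → 5 dBu.
Stage 2: 11 dB above -6 dBu, reduced 4:1 to 2.75 dB above → -3.25 dBu.

-3.25 dBu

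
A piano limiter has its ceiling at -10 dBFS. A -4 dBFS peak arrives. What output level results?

-10 dBFS

At ∞:1, everything above -10 dBFS is held at the ceiling.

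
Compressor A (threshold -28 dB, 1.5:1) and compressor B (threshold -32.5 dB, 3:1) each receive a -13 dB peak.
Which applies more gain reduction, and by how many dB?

A: 15 dB over, compressed to 10 dB over, so 5 dB of GR.
B: 19.5 dB over, compressed to 6.5 dB over, so 13 dB of GR.
B applies 8 dB more gain reduction.

B, by 8 dB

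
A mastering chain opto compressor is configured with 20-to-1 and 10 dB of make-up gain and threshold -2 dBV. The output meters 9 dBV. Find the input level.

Before make-up, the level was 9 − 10 = -1 dBV.
That's 1 dB above the -2 dBV threshold.
Input overshoot = R × output overshoot = 20 dB → input = -2 + 20 = 18 dBV.

18 dBV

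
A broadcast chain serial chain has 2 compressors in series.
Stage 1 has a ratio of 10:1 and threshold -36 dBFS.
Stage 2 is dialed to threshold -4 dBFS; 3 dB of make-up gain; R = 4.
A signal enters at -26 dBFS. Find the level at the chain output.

Stage 1: -26 dBFS is 10 dB over -36 dBFS; at 10:1 that becomes 1 dB over, giving -35 dBFS.
Stage 2: -35 dBFS is at or below the -4 dBFS threshold — no compression; make-up brings it to -32 dBFS.

-32 dBFS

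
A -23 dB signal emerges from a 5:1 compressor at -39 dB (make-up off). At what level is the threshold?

Input is 20 dB above T (since output overshoot × R = input overshoot: (-39 − T)·5 = -23 − T gives T = -43 dB).
Check: -43 + (-23 − (-43))/5 = -43 + 4 = -39 dB. ✓

-43 dB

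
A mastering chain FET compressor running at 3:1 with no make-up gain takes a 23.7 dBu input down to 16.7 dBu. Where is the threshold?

Input is 10.5 dB above T (since output overshoot × R = input overshoot: (16.7 − T)·3 = 23.7 − T gives T = 13.2 dBu).
Check: 13.2 + (23.7 − 13.2)/3 = 13.2 + 3.5 = 16.7 dBu. ✓

13.2 dBu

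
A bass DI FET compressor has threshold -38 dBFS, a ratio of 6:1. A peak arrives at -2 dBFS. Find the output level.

-2 dBFS sits 36 dB over threshold.
At 6:1 the overshoot is divided by 6, leaving 6 dB above threshold.
Output = -38 + 6 = -32 dBFS.

-32 dBFS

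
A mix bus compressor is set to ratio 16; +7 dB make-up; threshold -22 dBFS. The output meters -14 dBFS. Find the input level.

-6 dBFS

Stripping the +7 dB make-up gives -21 dBFS at the gain stage.
Post-compression overshoot = -21 − (-22) = 1 dB.
Input overshoot = R × output overshoot = 16 dB → input = -22 + 16 = -6 dBFS.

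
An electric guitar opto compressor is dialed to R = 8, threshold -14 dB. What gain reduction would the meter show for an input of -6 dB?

7 dB

-6 dB exceeds the threshold by 8 dB.
After 8:1 compression the overshoot becomes 8/8 = 1 dB.
So the signal is attenuated by 8 − 1 = 7 dB.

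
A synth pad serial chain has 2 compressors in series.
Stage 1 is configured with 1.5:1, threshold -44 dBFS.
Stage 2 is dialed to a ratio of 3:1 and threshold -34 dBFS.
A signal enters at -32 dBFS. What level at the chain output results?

-36 dBFS

Stage 1: 12 dB above -44 dBFS, reduced 1.5:1 to 8 dB above → -36 dBFS.
Stage 2: -36 dBFS ≤ -34 dBFS, so stage 2 doesn't engage; output -36 dBFS.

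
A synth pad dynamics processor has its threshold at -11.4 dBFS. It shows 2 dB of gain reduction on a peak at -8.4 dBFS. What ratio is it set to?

Input overshoot = -8.4 − (-11.4) = 3 dB.
Output overshoot = 3 − 2 = 1 dB.
Ratio = input overshoot / output overshoot = 3 / 1 = 3.

3:1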